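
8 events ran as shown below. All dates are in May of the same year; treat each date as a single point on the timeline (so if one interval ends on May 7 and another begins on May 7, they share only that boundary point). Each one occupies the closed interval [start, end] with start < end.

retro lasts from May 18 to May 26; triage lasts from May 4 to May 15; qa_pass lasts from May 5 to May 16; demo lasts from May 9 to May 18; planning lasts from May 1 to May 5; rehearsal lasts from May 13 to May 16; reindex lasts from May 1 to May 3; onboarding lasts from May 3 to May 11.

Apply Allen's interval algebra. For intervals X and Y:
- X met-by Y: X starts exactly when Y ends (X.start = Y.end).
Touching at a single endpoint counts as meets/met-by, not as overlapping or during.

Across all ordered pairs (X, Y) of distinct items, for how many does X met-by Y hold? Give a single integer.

3

Checking all 56 ordered pairs for relation 'met-by'; matching pairs in alphabetical order:
(onboarding, reindex): onboarding met-by reindex ✓
(qa_pass, planning): qa_pass met-by planning ✓
(retro, demo): retro met-by demo ✓
Count: 3.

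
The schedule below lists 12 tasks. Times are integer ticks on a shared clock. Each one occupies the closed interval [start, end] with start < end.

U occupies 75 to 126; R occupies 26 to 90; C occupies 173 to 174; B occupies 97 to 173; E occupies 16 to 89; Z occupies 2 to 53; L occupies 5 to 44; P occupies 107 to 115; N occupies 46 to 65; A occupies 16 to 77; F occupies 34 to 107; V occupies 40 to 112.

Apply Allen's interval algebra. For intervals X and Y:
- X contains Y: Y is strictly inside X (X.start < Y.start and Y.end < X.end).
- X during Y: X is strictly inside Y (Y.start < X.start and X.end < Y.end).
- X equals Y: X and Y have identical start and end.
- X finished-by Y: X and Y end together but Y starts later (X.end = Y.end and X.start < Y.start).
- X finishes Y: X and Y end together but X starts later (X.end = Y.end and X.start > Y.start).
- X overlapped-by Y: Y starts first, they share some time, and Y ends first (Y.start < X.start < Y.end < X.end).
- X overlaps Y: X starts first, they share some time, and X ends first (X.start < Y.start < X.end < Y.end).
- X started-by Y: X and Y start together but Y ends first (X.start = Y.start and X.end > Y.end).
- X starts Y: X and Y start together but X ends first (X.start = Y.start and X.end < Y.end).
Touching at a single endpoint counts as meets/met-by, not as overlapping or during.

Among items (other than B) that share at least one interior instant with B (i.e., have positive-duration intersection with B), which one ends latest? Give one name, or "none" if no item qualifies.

U

Target B = [97, 173].
A [16, 77] → before → excluded.
C [173, 174] → met-by → excluded.
E [16, 89] → before → excluded.
F [34, 107] → overlaps → candidate.
L [5, 44] → before → excluded.
N [46, 65] → before → excluded.
P [107, 115] → during → candidate.
R [26, 90] → before → excluded.
U [75, 126] → overlaps → candidate.
V [40, 112] → overlaps → candidate.
Z [2, 53] → before → excluded.
Among candidates, latest end is 126 → U.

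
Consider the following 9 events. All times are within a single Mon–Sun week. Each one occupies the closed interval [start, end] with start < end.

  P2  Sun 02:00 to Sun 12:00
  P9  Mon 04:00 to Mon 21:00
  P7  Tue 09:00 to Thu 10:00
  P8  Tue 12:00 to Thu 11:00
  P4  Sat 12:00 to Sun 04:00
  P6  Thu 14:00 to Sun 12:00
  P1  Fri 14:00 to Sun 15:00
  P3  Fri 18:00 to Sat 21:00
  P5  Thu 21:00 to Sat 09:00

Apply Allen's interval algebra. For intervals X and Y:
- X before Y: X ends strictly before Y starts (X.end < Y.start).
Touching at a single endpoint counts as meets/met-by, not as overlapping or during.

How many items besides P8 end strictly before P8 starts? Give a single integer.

Target P8 = [Tue 12:00, Thu 11:00].
P1 [Fri 14:00, Sun 15:00] → after → no.
P2 [Sun 02:00, Sun 12:00] → after → no.
P3 [Fri 18:00, Sat 21:00] → after → no.
P4 [Sat 12:00, Sun 04:00] → after → no.
P5 [Thu 21:00, Sat 09:00] → after → no.
P6 [Thu 14:00, Sun 12:00] → after → no.
P7 [Tue 09:00, Thu 10:00] → overlaps → no.
P9 [Mon 04:00, Mon 21:00] → before → counts.
Total: 1.

1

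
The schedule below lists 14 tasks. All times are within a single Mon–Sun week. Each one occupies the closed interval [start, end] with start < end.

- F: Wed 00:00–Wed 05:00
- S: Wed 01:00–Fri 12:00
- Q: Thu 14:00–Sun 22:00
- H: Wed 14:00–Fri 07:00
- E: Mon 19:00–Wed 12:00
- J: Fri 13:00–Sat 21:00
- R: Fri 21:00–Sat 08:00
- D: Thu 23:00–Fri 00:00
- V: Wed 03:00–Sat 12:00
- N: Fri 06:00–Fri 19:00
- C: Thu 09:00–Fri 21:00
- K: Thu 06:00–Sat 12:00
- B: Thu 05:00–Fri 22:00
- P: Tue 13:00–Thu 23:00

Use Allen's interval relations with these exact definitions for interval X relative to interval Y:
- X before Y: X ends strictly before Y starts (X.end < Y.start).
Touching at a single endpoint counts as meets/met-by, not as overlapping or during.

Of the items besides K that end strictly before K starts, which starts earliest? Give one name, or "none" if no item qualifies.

Target K = [Thu 06:00, Sat 12:00].
B [Thu 05:00, Fri 22:00] → overlaps → excluded.
C [Thu 09:00, Fri 21:00] → during → excluded.
D [Thu 23:00, Fri 00:00] → during → excluded.
E [Mon 19:00, Wed 12:00] → before → candidate.
F [Wed 00:00, Wed 05:00] → before → candidate.
H [Wed 14:00, Fri 07:00] → overlaps → excluded.
J [Fri 13:00, Sat 21:00] → overlapped-by → excluded.
N [Fri 06:00, Fri 19:00] → during → excluded.
P [Tue 13:00, Thu 23:00] → overlaps → excluded.
Q [Thu 14:00, Sun 22:00] → overlapped-by → excluded.
R [Fri 21:00, Sat 08:00] → during → excluded.
S [Wed 01:00, Fri 12:00] → overlaps → excluded.
V [Wed 03:00, Sat 12:00] → finished-by → excluded.
Among candidates, earliest start is Mon 19:00 → E.

E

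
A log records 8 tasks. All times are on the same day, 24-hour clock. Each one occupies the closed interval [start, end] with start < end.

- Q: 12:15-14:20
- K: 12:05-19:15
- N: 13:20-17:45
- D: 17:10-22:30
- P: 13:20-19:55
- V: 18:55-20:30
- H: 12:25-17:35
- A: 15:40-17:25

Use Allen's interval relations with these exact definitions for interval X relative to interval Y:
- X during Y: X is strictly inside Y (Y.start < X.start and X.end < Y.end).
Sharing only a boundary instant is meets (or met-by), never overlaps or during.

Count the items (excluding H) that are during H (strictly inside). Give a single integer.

1

Target H = [12:25, 17:35].
A [15:40, 17:25] → during → counts.
D [17:10, 22:30] → overlapped-by → no.
K [12:05, 19:15] → contains → no.
N [13:20, 17:45] → overlapped-by → no.
P [13:20, 19:55] → overlapped-by → no.
Q [12:15, 14:20] → overlaps → no.
V [18:55, 20:30] → after → no.
Total: 1.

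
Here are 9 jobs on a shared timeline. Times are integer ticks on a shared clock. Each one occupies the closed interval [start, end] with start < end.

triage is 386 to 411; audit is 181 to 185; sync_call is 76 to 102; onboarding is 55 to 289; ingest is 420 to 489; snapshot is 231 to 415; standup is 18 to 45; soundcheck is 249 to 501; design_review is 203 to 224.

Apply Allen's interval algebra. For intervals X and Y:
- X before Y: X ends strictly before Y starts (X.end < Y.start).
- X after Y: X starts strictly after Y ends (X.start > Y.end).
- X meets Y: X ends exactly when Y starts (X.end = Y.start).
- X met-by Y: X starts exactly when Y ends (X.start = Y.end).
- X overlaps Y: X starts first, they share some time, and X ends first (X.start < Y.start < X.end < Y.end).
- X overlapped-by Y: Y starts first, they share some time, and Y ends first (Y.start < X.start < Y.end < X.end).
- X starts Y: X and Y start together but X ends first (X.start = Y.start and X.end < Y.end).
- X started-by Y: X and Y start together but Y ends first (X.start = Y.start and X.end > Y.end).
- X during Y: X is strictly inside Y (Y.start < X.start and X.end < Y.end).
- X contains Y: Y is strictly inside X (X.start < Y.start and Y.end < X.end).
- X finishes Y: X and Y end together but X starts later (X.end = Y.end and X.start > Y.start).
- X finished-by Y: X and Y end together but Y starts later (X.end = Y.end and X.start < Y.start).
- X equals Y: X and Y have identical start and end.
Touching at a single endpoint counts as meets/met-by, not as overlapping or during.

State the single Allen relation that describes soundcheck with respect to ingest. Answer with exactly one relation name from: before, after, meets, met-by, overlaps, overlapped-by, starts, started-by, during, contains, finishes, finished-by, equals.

contains

soundcheck = [249, 501]; ingest = [420, 489].
Compare endpoints: soundcheck.start < ingest.start, soundcheck.start < ingest.end, soundcheck.end > ingest.start, soundcheck.end > ingest.end.
That pattern is 'contains'.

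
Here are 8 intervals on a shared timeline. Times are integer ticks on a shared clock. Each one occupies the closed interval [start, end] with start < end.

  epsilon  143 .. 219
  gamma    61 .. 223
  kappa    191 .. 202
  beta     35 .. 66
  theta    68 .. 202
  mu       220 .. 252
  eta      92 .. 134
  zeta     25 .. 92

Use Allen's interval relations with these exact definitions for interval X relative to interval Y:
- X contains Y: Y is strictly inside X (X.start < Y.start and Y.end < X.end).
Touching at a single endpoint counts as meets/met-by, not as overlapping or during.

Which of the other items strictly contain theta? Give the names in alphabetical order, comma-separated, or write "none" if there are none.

Target theta = [68, 202].
beta [35, 66] → before → no.
epsilon [143, 219] → overlapped-by → no.
eta [92, 134] → during → no.
gamma [61, 223] → contains → yes.
kappa [191, 202] → finishes → no.
mu [220, 252] → after → no.
zeta [25, 92] → overlaps → no.
Result: gamma.

gamma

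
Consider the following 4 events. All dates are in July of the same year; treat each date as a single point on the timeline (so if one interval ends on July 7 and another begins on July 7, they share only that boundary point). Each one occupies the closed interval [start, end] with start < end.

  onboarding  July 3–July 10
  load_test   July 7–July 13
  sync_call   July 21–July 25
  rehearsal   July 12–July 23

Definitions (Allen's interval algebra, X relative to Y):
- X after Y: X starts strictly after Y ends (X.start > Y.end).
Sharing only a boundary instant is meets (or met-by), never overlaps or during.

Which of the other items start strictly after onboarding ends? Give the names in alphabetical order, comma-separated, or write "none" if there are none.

rehearsal, sync_call

Target onboarding = [July 3, July 10].
load_test [July 7, July 13] → overlapped-by → no.
rehearsal [July 12, July 23] → after → yes.
sync_call [July 21, July 25] → after → yes.
Result: rehearsal, sync_call.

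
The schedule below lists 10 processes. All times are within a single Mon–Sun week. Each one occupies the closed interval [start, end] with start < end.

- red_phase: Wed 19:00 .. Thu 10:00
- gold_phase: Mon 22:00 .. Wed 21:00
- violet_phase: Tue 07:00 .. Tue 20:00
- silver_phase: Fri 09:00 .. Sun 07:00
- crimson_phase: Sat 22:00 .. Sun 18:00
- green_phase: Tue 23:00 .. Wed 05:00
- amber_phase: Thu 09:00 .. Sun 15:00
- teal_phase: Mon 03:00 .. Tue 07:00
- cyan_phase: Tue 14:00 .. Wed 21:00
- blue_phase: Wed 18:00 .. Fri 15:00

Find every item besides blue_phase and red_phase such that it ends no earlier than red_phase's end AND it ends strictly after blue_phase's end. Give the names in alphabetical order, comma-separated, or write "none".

Conditions: its end is no earlier than red_phase's end (X.end >= Thu 10:00) AND its end is strictly after blue_phase's end (X.end > Fri 15:00).
amber_phase: end Sun 15:00 >= Thu 10:00? ✓; end Sun 15:00 > Fri 15:00? ✓ → yes.
crimson_phase: end Sun 18:00 >= Thu 10:00? ✓; end Sun 18:00 > Fri 15:00? ✓ → yes.
cyan_phase: end Wed 21:00 >= Thu 10:00? ✗; end Wed 21:00 > Fri 15:00? ✗ → no.
gold_phase: end Wed 21:00 >= Thu 10:00? ✗; end Wed 21:00 > Fri 15:00? ✗ → no.
green_phase: end Wed 05:00 >= Thu 10:00? ✗; end Wed 05:00 > Fri 15:00? ✗ → no.
silver_phase: end Sun 07:00 >= Thu 10:00? ✓; end Sun 07:00 > Fri 15:00? ✓ → yes.
teal_phase: end Tue 07:00 >= Thu 10:00? ✗; end Tue 07:00 > Fri 15:00? ✗ → no.
violet_phase: end Tue 20:00 >= Thu 10:00? ✗; end Tue 20:00 > Fri 15:00? ✗ → no.
Result: amber_phase, crimson_phase, silver_phase.

amber_phase, crimson_phase, silver_phase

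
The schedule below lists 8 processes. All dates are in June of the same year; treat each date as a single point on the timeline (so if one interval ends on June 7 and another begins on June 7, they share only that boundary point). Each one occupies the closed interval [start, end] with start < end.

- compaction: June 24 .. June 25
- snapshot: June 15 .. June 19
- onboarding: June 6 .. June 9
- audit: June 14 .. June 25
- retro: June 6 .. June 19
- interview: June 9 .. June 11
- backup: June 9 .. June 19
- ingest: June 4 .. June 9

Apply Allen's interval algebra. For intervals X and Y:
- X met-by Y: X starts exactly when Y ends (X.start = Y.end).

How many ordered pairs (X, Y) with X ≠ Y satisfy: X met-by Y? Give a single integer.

4

Checking all 56 ordered pairs for relation 'met-by'; matching pairs in alphabetical order:
(backup, ingest): backup met-by ingest ✓
(backup, onboarding): backup met-by onboarding ✓
(interview, ingest): interview met-by ingest ✓
(interview, onboarding): interview met-by onboarding ✓
Count: 4.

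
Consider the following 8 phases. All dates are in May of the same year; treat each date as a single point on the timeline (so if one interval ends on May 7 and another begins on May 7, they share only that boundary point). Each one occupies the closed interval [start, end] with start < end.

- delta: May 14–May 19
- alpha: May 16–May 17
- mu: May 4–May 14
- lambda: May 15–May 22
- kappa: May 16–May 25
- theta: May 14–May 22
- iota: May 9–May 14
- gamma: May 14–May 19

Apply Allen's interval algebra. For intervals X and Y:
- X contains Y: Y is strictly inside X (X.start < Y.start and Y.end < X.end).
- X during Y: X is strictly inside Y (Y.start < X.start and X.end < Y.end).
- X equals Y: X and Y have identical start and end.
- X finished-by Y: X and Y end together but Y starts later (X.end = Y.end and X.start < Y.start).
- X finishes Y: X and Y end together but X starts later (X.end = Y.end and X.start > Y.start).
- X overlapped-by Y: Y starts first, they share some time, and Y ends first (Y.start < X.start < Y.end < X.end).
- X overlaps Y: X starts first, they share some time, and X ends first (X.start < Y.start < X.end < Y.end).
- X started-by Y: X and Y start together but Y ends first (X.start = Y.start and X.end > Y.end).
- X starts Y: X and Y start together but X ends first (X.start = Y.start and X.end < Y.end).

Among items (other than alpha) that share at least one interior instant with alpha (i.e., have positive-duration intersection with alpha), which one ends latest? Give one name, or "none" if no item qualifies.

Target alpha = [May 16, May 17].
delta [May 14, May 19] → contains → candidate.
gamma [May 14, May 19] → contains → candidate.
iota [May 9, May 14] → before → excluded.
kappa [May 16, May 25] → started-by → candidate.
lambda [May 15, May 22] → contains → candidate.
mu [May 4, May 14] → before → excluded.
theta [May 14, May 22] → contains → candidate.
Among candidates, latest end is May 25 → kappa.

kappa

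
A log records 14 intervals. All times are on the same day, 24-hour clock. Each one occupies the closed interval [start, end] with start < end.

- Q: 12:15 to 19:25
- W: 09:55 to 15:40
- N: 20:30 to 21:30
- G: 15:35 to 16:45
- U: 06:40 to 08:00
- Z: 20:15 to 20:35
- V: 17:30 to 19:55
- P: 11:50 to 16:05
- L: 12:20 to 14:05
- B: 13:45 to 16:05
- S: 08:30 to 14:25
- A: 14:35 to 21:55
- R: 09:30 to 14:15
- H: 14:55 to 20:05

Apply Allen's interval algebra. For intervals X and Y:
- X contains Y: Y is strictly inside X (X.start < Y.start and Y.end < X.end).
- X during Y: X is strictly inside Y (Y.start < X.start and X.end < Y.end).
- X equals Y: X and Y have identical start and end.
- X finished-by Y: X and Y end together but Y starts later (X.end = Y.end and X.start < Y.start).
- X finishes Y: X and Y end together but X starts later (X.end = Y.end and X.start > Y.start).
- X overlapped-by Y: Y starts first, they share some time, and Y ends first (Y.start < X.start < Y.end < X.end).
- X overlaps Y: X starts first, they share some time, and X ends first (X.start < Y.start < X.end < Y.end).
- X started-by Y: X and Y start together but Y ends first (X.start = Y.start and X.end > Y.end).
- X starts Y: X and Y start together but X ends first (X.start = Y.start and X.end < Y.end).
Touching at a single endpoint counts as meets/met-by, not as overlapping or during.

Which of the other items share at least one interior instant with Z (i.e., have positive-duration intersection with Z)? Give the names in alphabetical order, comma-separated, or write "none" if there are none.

Target Z = [20:15, 20:35].
A [14:35, 21:55] → contains → yes.
B [13:45, 16:05] → before → no.
G [15:35, 16:45] → before → no.
H [14:55, 20:05] → before → no.
L [12:20, 14:05] → before → no.
N [20:30, 21:30] → overlapped-by → yes.
P [11:50, 16:05] → before → no.
Q [12:15, 19:25] → before → no.
R [09:30, 14:15] → before → no.
S [08:30, 14:25] → before → no.
U [06:40, 08:00] → before → no.
V [17:30, 19:55] → before → no.
W [09:55, 15:40] → before → no.
Result: A, N.

A, N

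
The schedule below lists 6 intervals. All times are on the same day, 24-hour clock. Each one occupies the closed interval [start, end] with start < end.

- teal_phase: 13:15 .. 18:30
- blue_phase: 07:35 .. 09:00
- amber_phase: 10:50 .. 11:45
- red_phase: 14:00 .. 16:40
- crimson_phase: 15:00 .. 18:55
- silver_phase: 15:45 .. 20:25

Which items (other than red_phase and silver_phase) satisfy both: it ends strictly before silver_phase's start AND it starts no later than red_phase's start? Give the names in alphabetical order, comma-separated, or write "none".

amber_phase, blue_phase

Conditions: its end is strictly before silver_phase's start (X.end < 15:45) AND its start is no later than red_phase's start (X.start <= 14:00).
amber_phase: end 11:45 < 15:45? ✓; start 10:50 <= 14:00? ✓ → yes.
blue_phase: end 09:00 < 15:45? ✓; start 07:35 <= 14:00? ✓ → yes.
crimson_phase: end 18:55 < 15:45? ✗; start 15:00 <= 14:00? ✗ → no.
teal_phase: end 18:30 < 15:45? ✗; start 13:15 <= 14:00? ✓ → no.
Result: amber_phase, blue_phase.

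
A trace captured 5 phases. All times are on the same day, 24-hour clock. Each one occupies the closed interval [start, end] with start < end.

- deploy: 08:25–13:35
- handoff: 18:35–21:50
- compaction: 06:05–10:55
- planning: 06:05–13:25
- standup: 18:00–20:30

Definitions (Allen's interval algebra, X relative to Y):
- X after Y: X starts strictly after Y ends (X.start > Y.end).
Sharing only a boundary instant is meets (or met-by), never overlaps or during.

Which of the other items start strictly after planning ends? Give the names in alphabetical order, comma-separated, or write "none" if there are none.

handoff, standup

Target planning = [06:05, 13:25].
compaction [06:05, 10:55] → starts → no.
deploy [08:25, 13:35] → overlapped-by → no.
handoff [18:35, 21:50] → after → yes.
standup [18:00, 20:30] → after → yes.
Result: handoff, standup.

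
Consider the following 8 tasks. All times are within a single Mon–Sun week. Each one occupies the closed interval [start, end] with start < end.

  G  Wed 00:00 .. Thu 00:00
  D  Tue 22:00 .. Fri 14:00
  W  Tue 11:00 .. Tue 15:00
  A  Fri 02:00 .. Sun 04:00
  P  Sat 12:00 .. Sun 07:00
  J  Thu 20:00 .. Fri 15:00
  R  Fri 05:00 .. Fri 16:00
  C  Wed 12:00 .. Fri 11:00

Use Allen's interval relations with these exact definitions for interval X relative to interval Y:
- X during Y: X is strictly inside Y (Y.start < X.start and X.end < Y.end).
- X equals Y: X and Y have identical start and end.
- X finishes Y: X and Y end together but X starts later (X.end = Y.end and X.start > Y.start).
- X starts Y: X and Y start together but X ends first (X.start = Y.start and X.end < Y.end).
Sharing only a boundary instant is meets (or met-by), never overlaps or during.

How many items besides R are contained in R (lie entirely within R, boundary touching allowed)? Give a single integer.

0

Target R = [Fri 05:00, Fri 16:00].
A [Fri 02:00, Sun 04:00] → contains → no.
C [Wed 12:00, Fri 11:00] → overlaps → no.
D [Tue 22:00, Fri 14:00] → overlaps → no.
G [Wed 00:00, Thu 00:00] → before → no.
J [Thu 20:00, Fri 15:00] → overlaps → no.
P [Sat 12:00, Sun 07:00] → after → no.
W [Tue 11:00, Tue 15:00] → before → no.
Total: 0.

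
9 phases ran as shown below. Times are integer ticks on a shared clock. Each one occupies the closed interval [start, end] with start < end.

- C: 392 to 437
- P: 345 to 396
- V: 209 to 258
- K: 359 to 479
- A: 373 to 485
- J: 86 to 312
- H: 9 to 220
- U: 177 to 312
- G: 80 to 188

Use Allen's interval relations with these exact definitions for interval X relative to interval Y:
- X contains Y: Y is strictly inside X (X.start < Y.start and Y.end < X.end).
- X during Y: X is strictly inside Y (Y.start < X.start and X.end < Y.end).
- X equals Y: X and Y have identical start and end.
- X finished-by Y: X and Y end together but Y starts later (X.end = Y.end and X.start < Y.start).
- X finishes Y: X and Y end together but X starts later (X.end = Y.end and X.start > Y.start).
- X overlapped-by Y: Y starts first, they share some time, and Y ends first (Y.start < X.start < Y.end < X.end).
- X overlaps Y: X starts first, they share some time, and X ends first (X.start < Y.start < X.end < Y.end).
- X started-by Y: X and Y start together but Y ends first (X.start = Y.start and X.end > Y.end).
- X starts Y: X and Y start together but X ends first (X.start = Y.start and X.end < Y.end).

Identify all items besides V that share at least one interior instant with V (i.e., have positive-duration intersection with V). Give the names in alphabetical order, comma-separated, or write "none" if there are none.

H, J, U

Target V = [209, 258].
A [373, 485] → after → no.
C [392, 437] → after → no.
G [80, 188] → before → no.
H [9, 220] → overlaps → yes.
J [86, 312] → contains → yes.
K [359, 479] → after → no.
P [345, 396] → after → no.
U [177, 312] → contains → yes.
Result: H, J, U.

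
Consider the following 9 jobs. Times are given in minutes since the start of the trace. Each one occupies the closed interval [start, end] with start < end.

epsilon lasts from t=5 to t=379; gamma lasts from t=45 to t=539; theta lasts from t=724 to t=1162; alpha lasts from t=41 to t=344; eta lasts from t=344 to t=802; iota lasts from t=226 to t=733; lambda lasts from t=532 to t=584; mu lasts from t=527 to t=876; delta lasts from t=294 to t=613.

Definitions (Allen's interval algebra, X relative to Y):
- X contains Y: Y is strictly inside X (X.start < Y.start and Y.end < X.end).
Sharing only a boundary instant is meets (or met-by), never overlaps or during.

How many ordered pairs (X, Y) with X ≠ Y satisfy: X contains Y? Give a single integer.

6

Checking all 72 ordered pairs for relation 'contains'; matching pairs in alphabetical order:
(delta, lambda): delta contains lambda ✓
(epsilon, alpha): epsilon contains alpha ✓
(eta, lambda): eta contains lambda ✓
(iota, delta): iota contains delta ✓
(iota, lambda): iota contains lambda ✓
(mu, lambda): mu contains lambda ✓
Count: 6.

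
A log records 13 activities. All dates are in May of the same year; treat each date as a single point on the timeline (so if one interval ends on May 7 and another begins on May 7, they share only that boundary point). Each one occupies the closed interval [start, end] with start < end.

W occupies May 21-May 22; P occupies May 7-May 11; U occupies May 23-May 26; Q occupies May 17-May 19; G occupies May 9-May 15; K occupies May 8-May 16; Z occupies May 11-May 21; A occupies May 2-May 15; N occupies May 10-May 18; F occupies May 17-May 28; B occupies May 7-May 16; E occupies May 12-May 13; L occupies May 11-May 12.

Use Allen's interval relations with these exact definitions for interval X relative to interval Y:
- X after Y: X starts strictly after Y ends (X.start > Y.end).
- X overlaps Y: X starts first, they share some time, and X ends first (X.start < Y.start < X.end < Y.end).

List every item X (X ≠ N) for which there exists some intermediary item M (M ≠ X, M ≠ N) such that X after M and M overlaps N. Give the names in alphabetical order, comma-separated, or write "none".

E, F, Q, U, W

Target N = [May 10, May 18].
Intermediaries M with M overlaps N: A, B, G, K, P.
Via A — items with X after A: F, Q, U, W.
Via B — items with X after B: F, Q, U, W.
Via G — items with X after G: F, Q, U, W.
Via K — items with X after K: F, Q, U, W.
Via P — items with X after P: E, F, Q, U, W.
Union: E, F, Q, U, W.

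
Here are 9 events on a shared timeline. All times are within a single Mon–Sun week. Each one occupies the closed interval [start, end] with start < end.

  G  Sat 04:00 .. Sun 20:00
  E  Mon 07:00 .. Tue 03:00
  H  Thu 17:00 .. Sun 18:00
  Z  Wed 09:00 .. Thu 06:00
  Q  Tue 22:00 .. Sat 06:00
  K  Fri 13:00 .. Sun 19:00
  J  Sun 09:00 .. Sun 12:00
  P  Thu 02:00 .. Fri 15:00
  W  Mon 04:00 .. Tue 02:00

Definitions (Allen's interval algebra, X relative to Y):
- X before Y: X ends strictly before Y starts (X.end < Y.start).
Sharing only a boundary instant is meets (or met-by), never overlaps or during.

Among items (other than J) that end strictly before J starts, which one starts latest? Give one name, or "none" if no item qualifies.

P

Target J = [Sun 09:00, Sun 12:00].
E [Mon 07:00, Tue 03:00] → before → candidate.
G [Sat 04:00, Sun 20:00] → contains → excluded.
H [Thu 17:00, Sun 18:00] → contains → excluded.
K [Fri 13:00, Sun 19:00] → contains → excluded.
P [Thu 02:00, Fri 15:00] → before → candidate.
Q [Tue 22:00, Sat 06:00] → before → candidate.
W [Mon 04:00, Tue 02:00] → before → candidate.
Z [Wed 09:00, Thu 06:00] → before → candidate.
Among candidates, latest start is Thu 02:00 → P.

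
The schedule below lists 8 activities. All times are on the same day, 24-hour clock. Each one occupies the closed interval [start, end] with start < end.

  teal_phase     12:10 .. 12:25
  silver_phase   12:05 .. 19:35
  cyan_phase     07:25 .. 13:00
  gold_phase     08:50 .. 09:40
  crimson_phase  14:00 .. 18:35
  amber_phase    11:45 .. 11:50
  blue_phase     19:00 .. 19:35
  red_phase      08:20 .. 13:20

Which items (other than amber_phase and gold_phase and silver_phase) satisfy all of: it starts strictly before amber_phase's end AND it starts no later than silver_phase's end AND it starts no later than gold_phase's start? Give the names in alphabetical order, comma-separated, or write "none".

Conditions: its start is strictly before amber_phase's end (X.start < 11:50) AND its start is no later than silver_phase's end (X.start <= 19:35) AND its start is no later than gold_phase's start (X.start <= 08:50).
blue_phase: start 19:00 < 11:50? ✗; start 19:00 <= 19:35? ✓; start 19:00 <= 08:50? ✗ → no.
crimson_phase: start 14:00 < 11:50? ✗; start 14:00 <= 19:35? ✓; start 14:00 <= 08:50? ✗ → no.
cyan_phase: start 07:25 < 11:50? ✓; start 07:25 <= 19:35? ✓; start 07:25 <= 08:50? ✓ → yes.
red_phase: start 08:20 < 11:50? ✓; start 08:20 <= 19:35? ✓; start 08:20 <= 08:50? ✓ → yes.
teal_phase: start 12:10 < 11:50? ✗; start 12:10 <= 19:35? ✓; start 12:10 <= 08:50? ✗ → no.
Result: cyan_phase, red_phase.

cyan_phase, red_phase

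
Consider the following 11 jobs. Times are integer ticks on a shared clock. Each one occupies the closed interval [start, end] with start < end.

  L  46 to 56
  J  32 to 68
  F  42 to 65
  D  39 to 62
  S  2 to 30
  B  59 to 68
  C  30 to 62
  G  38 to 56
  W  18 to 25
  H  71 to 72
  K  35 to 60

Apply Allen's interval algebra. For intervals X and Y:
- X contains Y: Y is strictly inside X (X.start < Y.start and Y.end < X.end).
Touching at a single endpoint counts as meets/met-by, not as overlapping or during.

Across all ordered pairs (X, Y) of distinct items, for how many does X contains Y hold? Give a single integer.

Checking all 110 ordered pairs for relation 'contains'; matching pairs in alphabetical order:
(C, G): C contains G ✓
(C, K): C contains K ✓
(C, L): C contains L ✓
(D, L): D contains L ✓
(F, L): F contains L ✓
(J, D): J contains D ✓
(J, F): J contains F ✓
(J, G): J contains G ✓
(J, K): J contains K ✓
(J, L): J contains L ✓
(K, G): K contains G ✓
(K, L): K contains L ✓
(S, W): S contains W ✓
Count: 13.

13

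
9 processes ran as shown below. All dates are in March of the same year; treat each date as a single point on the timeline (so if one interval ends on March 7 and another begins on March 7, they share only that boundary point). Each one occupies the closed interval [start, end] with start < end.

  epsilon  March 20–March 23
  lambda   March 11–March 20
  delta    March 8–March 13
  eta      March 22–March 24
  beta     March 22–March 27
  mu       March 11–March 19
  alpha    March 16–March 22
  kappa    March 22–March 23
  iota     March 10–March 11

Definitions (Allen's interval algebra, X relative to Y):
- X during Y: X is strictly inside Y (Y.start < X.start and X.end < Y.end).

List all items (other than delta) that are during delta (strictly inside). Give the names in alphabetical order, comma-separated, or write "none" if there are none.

Target delta = [March 8, March 13].
alpha [March 16, March 22] → after → no.
beta [March 22, March 27] → after → no.
epsilon [March 20, March 23] → after → no.
eta [March 22, March 24] → after → no.
iota [March 10, March 11] → during → yes.
kappa [March 22, March 23] → after → no.
lambda [March 11, March 20] → overlapped-by → no.
mu [March 11, March 19] → overlapped-by → no.
Result: iota.

iota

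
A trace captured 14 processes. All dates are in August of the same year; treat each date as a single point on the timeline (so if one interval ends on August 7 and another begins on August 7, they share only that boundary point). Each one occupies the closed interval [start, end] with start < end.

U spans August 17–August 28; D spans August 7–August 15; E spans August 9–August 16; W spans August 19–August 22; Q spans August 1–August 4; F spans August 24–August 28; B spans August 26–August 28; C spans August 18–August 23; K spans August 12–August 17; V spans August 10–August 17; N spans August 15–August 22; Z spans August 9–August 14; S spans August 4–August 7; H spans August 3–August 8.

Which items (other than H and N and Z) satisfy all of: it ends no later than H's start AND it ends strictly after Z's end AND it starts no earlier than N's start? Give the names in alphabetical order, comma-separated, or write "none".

Conditions: its end is no later than H's start (X.end <= August 3) AND its end is strictly after Z's end (X.end > August 14) AND its start is no earlier than N's start (X.start >= August 15).
B: end August 28 <= August 3? ✗; end August 28 > August 14? ✓; start August 26 >= August 15? ✓ → no.
C: end August 23 <= August 3? ✗; end August 23 > August 14? ✓; start August 18 >= August 15? ✓ → no.
D: end August 15 <= August 3? ✗; end August 15 > August 14? ✓; start August 7 >= August 15? ✗ → no.
E: end August 16 <= August 3? ✗; end August 16 > August 14? ✓; start August 9 >= August 15? ✗ → no.
F: end August 28 <= August 3? ✗; end August 28 > August 14? ✓; start August 24 >= August 15? ✓ → no.
K: end August 17 <= August 3? ✗; end August 17 > August 14? ✓; start August 12 >= August 15? ✗ → no.
Q: end August 4 <= August 3? ✗; end August 4 > August 14? ✗; start August 1 >= August 15? ✗ → no.
S: end August 7 <= August 3? ✗; end August 7 > August 14? ✗; start August 4 >= August 15? ✗ → no.
U: end August 28 <= August 3? ✗; end August 28 > August 14? ✓; start August 17 >= August 15? ✓ → no.
V: end August 17 <= August 3? ✗; end August 17 > August 14? ✓; start August 10 >= August 15? ✗ → no.
W: end August 22 <= August 3? ✗; end August 22 > August 14? ✓; start August 19 >= August 15? ✓ → no.
Result: none.

none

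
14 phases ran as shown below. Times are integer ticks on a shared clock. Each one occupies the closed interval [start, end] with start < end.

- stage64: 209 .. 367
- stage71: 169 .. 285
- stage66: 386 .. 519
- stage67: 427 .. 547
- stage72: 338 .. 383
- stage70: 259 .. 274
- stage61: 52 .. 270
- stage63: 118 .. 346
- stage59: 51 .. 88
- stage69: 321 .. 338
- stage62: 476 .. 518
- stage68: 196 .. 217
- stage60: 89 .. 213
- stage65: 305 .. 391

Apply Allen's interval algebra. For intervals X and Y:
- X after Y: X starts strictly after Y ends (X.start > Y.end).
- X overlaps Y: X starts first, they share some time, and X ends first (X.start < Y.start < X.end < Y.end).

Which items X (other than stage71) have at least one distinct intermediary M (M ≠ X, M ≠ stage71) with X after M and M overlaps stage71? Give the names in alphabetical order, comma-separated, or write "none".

Target stage71 = [169, 285].
Intermediaries M with M overlaps stage71: stage60, stage61.
Via stage60 — items with X after stage60: stage62, stage65, stage66, stage67, stage69, stage70, stage72.
Via stage61 — items with X after stage61: stage62, stage65, stage66, stage67, stage69, stage72.
Union: stage62, stage65, stage66, stage67, stage69, stage70, stage72.

stage62, stage65, stage66, stage67, stage69, stage70, stage72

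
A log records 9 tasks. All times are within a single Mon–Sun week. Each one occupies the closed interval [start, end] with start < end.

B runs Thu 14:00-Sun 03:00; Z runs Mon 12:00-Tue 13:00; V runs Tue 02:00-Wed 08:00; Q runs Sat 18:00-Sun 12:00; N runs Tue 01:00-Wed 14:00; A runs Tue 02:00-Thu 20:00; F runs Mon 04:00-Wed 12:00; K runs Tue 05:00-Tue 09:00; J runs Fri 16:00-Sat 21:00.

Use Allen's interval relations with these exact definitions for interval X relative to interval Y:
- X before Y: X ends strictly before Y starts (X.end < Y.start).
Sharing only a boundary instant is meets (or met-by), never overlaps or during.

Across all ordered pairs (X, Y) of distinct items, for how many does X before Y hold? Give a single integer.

Checking all 72 ordered pairs for relation 'before'; matching pairs in alphabetical order:
(A, J): A before J ✓
(A, Q): A before Q ✓
(F, B): F before B ✓
(F, J): F before J ✓
(F, Q): F before Q ✓
(K, B): K before B ✓
(K, J): K before J ✓
(K, Q): K before Q ✓
(N, B): N before B ✓
(N, J): N before J ✓
(N, Q): N before Q ✓
(V, B): V before B ✓
(V, J): V before J ✓
(V, Q): V before Q ✓
(Z, B): Z before B ✓
(Z, J): Z before J ✓
(Z, Q): Z before Q ✓
Count: 17.

17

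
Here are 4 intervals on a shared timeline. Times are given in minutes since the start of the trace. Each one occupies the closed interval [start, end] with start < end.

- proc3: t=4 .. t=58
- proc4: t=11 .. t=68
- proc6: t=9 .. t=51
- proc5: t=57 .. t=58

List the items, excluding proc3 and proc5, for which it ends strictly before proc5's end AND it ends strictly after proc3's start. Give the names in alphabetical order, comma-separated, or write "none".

Conditions: its end is strictly before proc5's end (X.end < t=58) AND its end is strictly after proc3's start (X.end > t=4).
proc4: end t=68 < t=58? ✗; end t=68 > t=4? ✓ → no.
proc6: end t=51 < t=58? ✓; end t=51 > t=4? ✓ → yes.
Result: proc6.

proc6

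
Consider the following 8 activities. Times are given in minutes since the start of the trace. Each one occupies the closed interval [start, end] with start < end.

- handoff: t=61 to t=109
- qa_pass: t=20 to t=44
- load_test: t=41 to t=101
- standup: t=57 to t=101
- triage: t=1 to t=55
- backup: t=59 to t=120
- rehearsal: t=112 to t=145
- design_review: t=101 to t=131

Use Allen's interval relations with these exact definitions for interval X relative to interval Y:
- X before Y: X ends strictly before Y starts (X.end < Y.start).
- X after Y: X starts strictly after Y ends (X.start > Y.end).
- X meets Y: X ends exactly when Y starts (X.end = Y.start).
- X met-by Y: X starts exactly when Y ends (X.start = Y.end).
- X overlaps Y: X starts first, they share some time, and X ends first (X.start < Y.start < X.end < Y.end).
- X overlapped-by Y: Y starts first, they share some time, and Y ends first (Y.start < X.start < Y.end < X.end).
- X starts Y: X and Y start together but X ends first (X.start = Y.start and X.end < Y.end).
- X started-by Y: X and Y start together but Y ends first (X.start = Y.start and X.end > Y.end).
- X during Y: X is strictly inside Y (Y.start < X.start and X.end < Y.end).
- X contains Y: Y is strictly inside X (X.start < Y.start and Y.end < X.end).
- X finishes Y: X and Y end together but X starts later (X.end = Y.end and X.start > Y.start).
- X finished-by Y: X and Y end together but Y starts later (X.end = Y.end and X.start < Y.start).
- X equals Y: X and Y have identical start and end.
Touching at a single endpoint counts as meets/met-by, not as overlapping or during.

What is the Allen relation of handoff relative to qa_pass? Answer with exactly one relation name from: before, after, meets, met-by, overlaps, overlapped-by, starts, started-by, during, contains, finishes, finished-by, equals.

after

handoff = [t=61, t=109]; qa_pass = [t=20, t=44].
Compare endpoints: handoff.start > qa_pass.start, handoff.start > qa_pass.end, handoff.end > qa_pass.start, handoff.end > qa_pass.end.
That pattern is 'after'.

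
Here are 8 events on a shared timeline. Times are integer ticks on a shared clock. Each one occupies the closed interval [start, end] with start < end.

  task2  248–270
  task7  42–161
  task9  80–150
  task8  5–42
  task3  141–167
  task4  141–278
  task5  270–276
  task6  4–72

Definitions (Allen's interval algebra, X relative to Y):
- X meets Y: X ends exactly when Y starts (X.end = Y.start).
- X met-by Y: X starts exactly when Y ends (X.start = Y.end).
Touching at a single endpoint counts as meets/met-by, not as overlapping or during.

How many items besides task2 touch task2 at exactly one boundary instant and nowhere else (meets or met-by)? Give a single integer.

Target task2 = [248, 270].
task3 [141, 167] → before → no.
task4 [141, 278] → contains → no.
task5 [270, 276] → met-by → counts.
task6 [4, 72] → before → no.
task7 [42, 161] → before → no.
task8 [5, 42] → before → no.
task9 [80, 150] → before → no.
Total: 1.

1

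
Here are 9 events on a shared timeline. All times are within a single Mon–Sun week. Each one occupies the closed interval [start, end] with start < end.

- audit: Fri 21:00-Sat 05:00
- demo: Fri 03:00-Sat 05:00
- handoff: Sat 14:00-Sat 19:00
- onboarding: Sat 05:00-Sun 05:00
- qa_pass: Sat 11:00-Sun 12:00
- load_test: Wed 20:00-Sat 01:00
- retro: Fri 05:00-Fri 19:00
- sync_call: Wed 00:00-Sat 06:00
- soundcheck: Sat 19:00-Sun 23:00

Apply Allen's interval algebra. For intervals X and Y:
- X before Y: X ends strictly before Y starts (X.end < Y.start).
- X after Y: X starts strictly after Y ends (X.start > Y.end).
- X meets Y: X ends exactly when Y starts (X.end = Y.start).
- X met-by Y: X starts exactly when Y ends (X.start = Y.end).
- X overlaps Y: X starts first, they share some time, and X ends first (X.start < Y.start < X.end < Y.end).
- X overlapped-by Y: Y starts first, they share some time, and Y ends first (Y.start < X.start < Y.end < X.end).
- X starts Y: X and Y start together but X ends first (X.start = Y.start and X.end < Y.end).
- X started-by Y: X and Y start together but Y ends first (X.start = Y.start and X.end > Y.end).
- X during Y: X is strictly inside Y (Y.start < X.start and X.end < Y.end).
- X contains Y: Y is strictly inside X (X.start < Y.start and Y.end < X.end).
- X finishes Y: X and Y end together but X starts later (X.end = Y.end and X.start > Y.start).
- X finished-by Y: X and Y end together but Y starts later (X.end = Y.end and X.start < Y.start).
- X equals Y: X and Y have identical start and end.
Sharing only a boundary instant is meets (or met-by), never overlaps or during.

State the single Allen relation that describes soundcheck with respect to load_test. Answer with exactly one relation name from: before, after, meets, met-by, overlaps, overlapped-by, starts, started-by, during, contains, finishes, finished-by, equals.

soundcheck = [Sat 19:00, Sun 23:00]; load_test = [Wed 20:00, Sat 01:00].
Compare endpoints: soundcheck.start > load_test.start, soundcheck.start > load_test.end, soundcheck.end > load_test.start, soundcheck.end > load_test.end.
That pattern is 'after'.

after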